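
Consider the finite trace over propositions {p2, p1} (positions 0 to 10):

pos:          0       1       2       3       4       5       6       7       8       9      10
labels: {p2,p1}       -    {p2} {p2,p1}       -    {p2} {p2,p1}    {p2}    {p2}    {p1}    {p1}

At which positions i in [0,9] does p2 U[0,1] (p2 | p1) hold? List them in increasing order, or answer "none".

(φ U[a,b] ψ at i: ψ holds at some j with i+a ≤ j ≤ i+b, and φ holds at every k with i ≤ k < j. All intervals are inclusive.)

Evaluate at each i in [0,9]:
  i=0: ✓ (rhs at j=0)
  i=1: ✗ (lhs fails at k=1 before rhs at j=2)
  i=2: ✓ (rhs at j=2)
  i=3: ✓ (rhs at j=3)
  i=4: ✗ (lhs fails at k=4 before rhs at j=5)
  i=5: ✓ (rhs at j=5)
  i=6: ✓ (rhs at j=6)
  i=7: ✓ (rhs at j=7)
  i=8: ✓ (rhs at j=8)
  i=9: ✓ (rhs at j=9)

0, 2, 3, 5, 6, 7, 8, 9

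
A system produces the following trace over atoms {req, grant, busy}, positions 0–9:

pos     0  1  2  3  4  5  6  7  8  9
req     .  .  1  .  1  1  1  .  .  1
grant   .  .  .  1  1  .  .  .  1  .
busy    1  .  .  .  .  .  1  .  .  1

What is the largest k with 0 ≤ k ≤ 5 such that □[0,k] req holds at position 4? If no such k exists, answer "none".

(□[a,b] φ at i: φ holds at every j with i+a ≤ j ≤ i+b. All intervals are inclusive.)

2

req must hold from j=4 onward; find where it first fails.
  j=4: holds
  j=5: holds
  j=6: holds
  j=7: fails
Holds on [4,6], so largest k = 2.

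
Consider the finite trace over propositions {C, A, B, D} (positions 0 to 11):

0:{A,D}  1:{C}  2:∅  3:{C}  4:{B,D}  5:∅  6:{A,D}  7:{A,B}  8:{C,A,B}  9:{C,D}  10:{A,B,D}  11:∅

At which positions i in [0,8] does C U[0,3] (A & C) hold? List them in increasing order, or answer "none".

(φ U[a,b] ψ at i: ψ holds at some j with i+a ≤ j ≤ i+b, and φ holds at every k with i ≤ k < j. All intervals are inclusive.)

8

Evaluate at each i in [0,8]:
  i=0: ✗ (no rhs in [0,3])
  i=1: ✗ (no rhs in [1,4])
  i=2: ✗ (no rhs in [2,5])
  i=3: ✗ (no rhs in [3,6])
  i=4: ✗ (no rhs in [4,7])
  i=5: ✗ (lhs fails at k=5 before rhs at j=8)
  i=6: ✗ (lhs fails at k=6 before rhs at j=8)
  i=7: ✗ (lhs fails at k=7 before rhs at j=8)
  i=8: ✓ (rhs at j=8)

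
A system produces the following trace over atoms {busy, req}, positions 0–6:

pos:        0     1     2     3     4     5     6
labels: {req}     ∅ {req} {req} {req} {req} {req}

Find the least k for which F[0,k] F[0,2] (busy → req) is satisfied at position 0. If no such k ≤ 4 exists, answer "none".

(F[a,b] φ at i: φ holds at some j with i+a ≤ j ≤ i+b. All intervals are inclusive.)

0

Scan j = 0,1,… for F[0,2] (busy → req):
  j=0: holds
First hit at j=0, so smallest k = 0-0 = 0.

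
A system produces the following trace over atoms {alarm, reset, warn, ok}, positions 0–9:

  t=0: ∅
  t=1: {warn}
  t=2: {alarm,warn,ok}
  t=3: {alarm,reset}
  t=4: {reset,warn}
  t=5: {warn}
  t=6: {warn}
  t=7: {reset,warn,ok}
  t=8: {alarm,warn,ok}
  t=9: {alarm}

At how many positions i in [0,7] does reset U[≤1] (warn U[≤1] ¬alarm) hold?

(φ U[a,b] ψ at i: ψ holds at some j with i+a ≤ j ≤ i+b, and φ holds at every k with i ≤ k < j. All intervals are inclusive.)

Evaluate at each i in [0,7]:
  i=0: ✓ (rhs at j=0)
  i=1: ✓ (rhs at j=1)
  i=2: ✗ (no rhs in [2,3])
  i=3: ✓ (rhs at j=4; lhs holds on [3,3])
  i=4: ✓ (rhs at j=4)
  i=5: ✓ (rhs at j=5)
  i=6: ✓ (rhs at j=6)
  i=7: ✓ (rhs at j=7)
Positions where it holds: {0, 1, 3, 4, 5, 6, 7} → 7.

7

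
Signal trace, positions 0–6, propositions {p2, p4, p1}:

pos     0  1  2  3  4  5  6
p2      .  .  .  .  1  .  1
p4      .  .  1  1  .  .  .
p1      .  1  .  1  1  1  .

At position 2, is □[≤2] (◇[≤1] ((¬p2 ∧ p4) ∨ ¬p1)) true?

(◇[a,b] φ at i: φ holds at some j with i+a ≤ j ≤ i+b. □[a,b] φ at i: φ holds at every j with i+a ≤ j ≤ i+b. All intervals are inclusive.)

False

Check ◇[≤1] ((¬p2 ∧ p4) ∨ ¬p1) at every j in [2,4]:
  j=2: holds (witness at 2)
  j=3: holds (witness at 3)
  j=4: fails (none in [4,5])
Fails at j=4 → formula fails.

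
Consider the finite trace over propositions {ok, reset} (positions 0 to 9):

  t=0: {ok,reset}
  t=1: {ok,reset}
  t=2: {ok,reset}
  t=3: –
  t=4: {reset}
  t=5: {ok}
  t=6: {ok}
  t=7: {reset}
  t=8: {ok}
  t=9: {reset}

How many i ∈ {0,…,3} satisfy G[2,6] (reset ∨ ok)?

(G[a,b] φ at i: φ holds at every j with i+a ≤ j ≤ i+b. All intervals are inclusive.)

Evaluate at each i in [0,3]:
  i=0: ✗ (fails at j=3)
  i=1: ✗ (fails at j=3)
  i=2: ✓ (all of [4,8])
  i=3: ✓ (all of [5,9])
Positions where it holds: {2, 3} → 2.

2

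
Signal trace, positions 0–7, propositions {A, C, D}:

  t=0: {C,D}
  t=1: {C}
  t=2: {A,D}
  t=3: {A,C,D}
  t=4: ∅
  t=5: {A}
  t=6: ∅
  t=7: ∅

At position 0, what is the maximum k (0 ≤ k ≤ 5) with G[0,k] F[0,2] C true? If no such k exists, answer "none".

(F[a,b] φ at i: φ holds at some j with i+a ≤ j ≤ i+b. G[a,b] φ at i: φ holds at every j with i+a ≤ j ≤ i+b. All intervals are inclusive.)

3

F[0,2] C must hold from j=0 onward; find where it first fails.
  j=0: holds
  j=1: holds
  j=2: holds
  j=3: holds
  j=4: fails
Holds on [0,3], so largest k = 3.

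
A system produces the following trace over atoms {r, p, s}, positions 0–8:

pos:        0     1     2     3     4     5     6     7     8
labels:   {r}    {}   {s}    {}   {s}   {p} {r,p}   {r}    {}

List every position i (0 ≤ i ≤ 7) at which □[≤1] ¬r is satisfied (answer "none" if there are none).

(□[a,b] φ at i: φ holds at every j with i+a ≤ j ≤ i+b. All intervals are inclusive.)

Evaluate at each i in [0,7]:
  i=0: ✗ (fails at j=0)
  i=1: ✓ (all of [1,2])
  i=2: ✓ (all of [2,3])
  i=3: ✓ (all of [3,4])
  i=4: ✓ (all of [4,5])
  i=5: ✗ (fails at j=6)
  i=6: ✗ (fails at j=6)
  i=7: ✗ (fails at j=7)

1, 2, 3, 4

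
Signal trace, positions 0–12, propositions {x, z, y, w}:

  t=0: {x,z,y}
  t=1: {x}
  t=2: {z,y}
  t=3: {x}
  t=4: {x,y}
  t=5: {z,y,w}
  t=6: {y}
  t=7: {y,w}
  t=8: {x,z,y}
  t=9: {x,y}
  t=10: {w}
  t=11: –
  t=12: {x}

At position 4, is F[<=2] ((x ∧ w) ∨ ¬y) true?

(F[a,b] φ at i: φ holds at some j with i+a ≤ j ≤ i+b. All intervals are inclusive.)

Check ((x ∧ w) ∨ ¬y) at each j in [4,6]:
  j=4: false
  j=5: false
  j=6: false
No position in the window satisfies it → formula fails.

No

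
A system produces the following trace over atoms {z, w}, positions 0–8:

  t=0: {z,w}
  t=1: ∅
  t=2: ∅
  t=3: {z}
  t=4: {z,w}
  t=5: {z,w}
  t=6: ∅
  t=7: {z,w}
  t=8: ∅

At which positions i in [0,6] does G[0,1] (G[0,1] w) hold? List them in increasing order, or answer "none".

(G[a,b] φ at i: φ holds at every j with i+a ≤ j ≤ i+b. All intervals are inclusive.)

none

Evaluate at each i in [0,6]:
  i=0: ✗ (fails at j=0)
  i=1: ✗ (fails at j=1)
  i=2: ✗ (fails at j=2)
  i=3: ✗ (fails at j=3)
  i=4: ✗ (fails at j=5)
  i=5: ✗ (fails at j=5)
  i=6: ✗ (fails at j=6)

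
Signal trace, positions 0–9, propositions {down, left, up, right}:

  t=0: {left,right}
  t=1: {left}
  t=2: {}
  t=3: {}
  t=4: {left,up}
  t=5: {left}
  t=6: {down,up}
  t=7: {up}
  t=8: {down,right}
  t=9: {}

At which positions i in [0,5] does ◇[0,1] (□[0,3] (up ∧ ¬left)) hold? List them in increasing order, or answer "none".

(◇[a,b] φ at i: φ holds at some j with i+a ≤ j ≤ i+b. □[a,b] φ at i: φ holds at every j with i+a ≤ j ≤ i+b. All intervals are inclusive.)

none

Evaluate at each i in [0,5]:
  i=0: ✗ (none in [0,1])
  i=1: ✗ (none in [1,2])
  i=2: ✗ (none in [2,3])
  i=3: ✗ (none in [3,4])
  i=4: ✗ (none in [4,5])
  i=5: ✗ (none in [5,6])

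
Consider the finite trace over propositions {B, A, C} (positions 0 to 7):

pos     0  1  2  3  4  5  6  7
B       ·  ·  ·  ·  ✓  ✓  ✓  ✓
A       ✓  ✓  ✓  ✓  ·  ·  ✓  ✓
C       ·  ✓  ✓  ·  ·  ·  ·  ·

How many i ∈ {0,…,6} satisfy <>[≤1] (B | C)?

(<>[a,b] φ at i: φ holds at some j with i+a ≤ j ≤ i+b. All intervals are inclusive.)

Evaluate at each i in [0,6]:
  i=0: ✓ (witness j=1)
  i=1: ✓ (witness j=1)
  i=2: ✓ (witness j=2)
  i=3: ✓ (witness j=4)
  i=4: ✓ (witness j=4)
  i=5: ✓ (witness j=5)
  i=6: ✓ (witness j=6)
Positions where it holds: {0, 1, 2, 3, 4, 5, 6} → 7.

7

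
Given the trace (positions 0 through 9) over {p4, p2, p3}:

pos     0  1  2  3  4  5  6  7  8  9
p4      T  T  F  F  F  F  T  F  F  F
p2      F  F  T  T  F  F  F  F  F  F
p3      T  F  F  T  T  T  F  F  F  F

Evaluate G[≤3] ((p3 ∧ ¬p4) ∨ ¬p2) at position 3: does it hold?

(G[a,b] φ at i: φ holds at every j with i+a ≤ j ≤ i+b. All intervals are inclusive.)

Check ((p3 ∧ ¬p4) ∨ ¬p2) at every j in [3,6]:
  j=3: true
  j=4: true
  j=5: true
  j=6: true
All positions satisfy it → formula holds.

Holds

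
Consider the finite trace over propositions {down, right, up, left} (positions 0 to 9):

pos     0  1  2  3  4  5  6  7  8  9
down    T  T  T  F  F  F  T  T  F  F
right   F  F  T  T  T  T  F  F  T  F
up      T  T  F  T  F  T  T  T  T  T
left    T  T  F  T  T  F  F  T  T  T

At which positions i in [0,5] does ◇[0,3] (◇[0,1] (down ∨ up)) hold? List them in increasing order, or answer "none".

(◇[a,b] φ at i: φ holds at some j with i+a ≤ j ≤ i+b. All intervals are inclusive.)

0, 1, 2, 3, 4, 5

Evaluate at each i in [0,5]:
  i=0: ✓ (witness j=0)
  i=1: ✓ (witness j=1)
  i=2: ✓ (witness j=2)
  i=3: ✓ (witness j=3)
  i=4: ✓ (witness j=4)
  i=5: ✓ (witness j=5)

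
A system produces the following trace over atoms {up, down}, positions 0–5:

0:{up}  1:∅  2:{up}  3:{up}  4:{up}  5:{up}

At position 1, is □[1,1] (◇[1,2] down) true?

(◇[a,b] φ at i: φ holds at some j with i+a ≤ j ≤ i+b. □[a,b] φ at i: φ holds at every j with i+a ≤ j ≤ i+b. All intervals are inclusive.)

Does not hold

Check ◇[1,2] down at every j in [2,2]:
  j=2: fails (none in [3,4])
Fails at j=2 → formula fails.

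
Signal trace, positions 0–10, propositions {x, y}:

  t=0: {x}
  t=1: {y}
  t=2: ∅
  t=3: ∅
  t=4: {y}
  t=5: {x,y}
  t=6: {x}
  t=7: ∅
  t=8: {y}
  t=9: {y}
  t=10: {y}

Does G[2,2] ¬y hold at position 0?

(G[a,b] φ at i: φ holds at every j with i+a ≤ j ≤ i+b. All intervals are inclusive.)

Check ¬y at every j in [2,2]:
  j=2: true
All positions satisfy it → formula holds.

Yes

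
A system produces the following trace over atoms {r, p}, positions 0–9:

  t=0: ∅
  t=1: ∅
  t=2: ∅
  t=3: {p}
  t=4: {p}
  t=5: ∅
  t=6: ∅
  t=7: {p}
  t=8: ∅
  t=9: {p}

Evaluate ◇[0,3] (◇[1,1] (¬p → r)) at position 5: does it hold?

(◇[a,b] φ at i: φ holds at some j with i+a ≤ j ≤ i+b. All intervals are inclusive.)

Check ◇[1,1] (¬p → r) at each j in [5,8]:
  j=5: fails (none in [6,6])
  j=6: holds (witness at 7)
  j=7: fails (none in [8,8])
  j=8: holds (witness at 9)
Found at j=6 → formula holds.

Yes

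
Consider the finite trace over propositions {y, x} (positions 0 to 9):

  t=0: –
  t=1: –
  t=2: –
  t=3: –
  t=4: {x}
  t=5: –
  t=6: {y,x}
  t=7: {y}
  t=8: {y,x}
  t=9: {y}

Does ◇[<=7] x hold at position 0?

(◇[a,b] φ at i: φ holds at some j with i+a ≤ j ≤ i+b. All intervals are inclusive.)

Holds

Check x at each j in [0,7]:
  j=0: false
  j=1: false
  j=2: false
  j=3: false
  j=4: true
  j=5: false
  j=6: true
  j=7: false
Found at j=4 → formula holds.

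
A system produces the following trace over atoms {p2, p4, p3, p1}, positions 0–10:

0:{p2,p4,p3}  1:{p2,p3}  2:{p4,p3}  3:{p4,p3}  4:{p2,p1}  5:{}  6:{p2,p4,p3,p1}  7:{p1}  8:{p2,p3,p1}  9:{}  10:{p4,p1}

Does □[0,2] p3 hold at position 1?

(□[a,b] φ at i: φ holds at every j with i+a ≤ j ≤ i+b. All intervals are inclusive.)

True

Check p3 at every j in [1,3]:
  j=1: true
  j=2: true
  j=3: true
All positions satisfy it → formula holds.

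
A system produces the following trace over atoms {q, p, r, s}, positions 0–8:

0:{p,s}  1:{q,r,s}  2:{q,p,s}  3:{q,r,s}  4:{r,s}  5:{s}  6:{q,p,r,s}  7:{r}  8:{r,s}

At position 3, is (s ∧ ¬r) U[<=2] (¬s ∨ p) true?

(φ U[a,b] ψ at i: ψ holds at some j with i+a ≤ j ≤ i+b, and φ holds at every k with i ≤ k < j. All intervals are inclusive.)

Need some j in [3,5] with (¬s ∨ p), and (s ∧ ¬r) at every k in [3,j-1].
  j=3: (¬s ∨ p) false.
  j=4: (¬s ∨ p) false.
  j=5: (¬s ∨ p) false.
No j in the window works → until fails.

Does not hold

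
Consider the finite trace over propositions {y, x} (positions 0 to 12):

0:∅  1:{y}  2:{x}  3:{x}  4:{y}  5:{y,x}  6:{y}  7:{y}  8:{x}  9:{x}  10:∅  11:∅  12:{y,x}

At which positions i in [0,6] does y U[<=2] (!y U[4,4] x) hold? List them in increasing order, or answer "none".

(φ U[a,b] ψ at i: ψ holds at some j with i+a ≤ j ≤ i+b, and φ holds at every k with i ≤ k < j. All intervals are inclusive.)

6

Evaluate at each i in [0,6]:
  i=0: ✗ (no rhs in [0,2])
  i=1: ✗ (no rhs in [1,3])
  i=2: ✗ (no rhs in [2,4])
  i=3: ✗ (no rhs in [3,5])
  i=4: ✗ (no rhs in [4,6])
  i=5: ✗ (no rhs in [5,7])
  i=6: ✓ (rhs at j=8; lhs holds on [6,7])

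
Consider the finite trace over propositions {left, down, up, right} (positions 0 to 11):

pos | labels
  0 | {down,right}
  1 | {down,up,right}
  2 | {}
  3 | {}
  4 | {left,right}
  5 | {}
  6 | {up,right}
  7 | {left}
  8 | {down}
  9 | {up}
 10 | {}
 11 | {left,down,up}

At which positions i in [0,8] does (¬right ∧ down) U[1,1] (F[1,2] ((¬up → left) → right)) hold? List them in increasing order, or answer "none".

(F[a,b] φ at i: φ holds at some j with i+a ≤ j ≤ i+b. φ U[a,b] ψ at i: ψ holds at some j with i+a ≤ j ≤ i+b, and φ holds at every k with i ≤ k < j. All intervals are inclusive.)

Evaluate at each i in [0,8]:
  i=0: ✗ (lhs fails at k=0 before rhs at j=1)
  i=1: ✗ (lhs fails at k=1 before rhs at j=2)
  i=2: ✗ (lhs fails at k=2 before rhs at j=3)
  i=3: ✗ (lhs fails at k=3 before rhs at j=4)
  i=4: ✗ (lhs fails at k=4 before rhs at j=5)
  i=5: ✗ (lhs fails at k=5 before rhs at j=6)
  i=6: ✗ (lhs fails at k=6 before rhs at j=7)
  i=7: ✗ (lhs fails at k=7 before rhs at j=8)
  i=8: ✓ (rhs at j=9; lhs holds on [8,8])

8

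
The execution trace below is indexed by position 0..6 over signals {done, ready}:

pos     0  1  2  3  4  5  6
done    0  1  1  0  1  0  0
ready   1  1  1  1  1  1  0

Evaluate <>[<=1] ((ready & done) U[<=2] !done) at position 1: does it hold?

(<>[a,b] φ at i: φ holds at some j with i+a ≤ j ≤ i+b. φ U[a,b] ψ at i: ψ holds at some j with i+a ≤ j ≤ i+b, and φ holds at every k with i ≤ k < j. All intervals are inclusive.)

True

Check ((ready & done) U[<=2] !done) at each j in [1,2]:
  j=1: holds
  j=2: holds
Found at j=1 → formula holds.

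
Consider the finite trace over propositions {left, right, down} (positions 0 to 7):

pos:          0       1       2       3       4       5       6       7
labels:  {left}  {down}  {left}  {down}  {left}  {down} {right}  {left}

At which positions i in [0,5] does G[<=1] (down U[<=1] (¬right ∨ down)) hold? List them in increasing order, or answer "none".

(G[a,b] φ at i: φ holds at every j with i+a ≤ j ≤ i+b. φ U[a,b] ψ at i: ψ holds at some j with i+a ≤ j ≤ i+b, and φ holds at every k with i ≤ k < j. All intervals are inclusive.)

Evaluate at each i in [0,5]:
  i=0: ✓ (all of [0,1])
  i=1: ✓ (all of [1,2])
  i=2: ✓ (all of [2,3])
  i=3: ✓ (all of [3,4])
  i=4: ✓ (all of [4,5])
  i=5: ✗ (fails at j=6)

0, 1, 2, 3, 4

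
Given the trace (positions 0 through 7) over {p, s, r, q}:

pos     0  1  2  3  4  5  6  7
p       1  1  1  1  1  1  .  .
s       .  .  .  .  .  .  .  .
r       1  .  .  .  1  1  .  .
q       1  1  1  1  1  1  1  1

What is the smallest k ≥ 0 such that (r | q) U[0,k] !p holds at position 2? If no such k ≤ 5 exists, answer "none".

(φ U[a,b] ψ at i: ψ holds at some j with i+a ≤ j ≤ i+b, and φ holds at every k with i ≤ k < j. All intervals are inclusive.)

Need earliest j ≥ 2 with !p, and (r | q) at every k in [2,j-1].
  j=2: rhs fails.
  j=3: rhs fails.
  j=4: rhs fails.
  j=5: rhs fails.
  j=6: rhs holds; lhs holds on [2,5]. k = 4.

4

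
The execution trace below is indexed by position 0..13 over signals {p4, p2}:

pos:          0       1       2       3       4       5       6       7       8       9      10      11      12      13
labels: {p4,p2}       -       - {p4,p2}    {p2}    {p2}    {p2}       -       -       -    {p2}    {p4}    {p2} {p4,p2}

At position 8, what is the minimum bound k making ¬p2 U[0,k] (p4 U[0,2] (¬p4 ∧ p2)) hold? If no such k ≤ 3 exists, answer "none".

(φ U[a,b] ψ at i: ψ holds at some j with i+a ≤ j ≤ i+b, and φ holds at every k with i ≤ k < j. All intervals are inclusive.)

2

Need earliest j ≥ 8 with (p4 U[0,2] (¬p4 ∧ p2)), and ¬p2 at every k in [8,j-1].
  j=8: rhs fails.
  j=9: rhs fails.
  j=10: rhs holds; lhs holds on [8,9]. k = 2.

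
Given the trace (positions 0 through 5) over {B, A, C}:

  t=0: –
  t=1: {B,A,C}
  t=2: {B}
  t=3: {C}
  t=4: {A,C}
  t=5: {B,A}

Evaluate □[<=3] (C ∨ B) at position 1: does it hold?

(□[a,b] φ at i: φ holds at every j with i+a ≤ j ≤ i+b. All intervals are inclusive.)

Check (C ∨ B) at every j in [1,4]:
  j=1: true
  j=2: true
  j=3: true
  j=4: true
All positions satisfy it → formula holds.

Holds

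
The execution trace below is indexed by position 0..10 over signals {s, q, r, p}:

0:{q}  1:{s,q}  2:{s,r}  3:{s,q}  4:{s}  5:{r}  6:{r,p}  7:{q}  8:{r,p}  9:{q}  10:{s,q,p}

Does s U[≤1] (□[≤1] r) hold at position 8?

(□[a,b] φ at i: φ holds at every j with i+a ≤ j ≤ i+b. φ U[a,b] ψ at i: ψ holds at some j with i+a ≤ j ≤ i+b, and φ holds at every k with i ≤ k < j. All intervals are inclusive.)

False

Need some j in [8,9] with □[≤1] r, and s at every k in [8,j-1].
  j=8: □[≤1] r — fails at 9.
  j=9: □[≤1] r — fails at 9.
No j in the window works → until fails.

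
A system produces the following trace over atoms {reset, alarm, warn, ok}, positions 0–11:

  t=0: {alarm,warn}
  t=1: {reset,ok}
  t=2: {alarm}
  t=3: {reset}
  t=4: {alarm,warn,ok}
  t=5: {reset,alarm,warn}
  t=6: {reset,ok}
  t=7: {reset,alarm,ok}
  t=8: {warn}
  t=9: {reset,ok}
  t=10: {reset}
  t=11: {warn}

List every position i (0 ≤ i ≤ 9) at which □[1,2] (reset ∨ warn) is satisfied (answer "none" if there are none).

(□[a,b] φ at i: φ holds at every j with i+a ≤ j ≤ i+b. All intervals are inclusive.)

Evaluate at each i in [0,9]:
  i=0: ✗ (fails at j=2)
  i=1: ✗ (fails at j=2)
  i=2: ✓ (all of [3,4])
  i=3: ✓ (all of [4,5])
  i=4: ✓ (all of [5,6])
  i=5: ✓ (all of [6,7])
  i=6: ✓ (all of [7,8])
  i=7: ✓ (all of [8,9])
  i=8: ✓ (all of [9,10])
  i=9: ✓ (all of [10,11])

2, 3, 4, 5, 6, 7, 8, 9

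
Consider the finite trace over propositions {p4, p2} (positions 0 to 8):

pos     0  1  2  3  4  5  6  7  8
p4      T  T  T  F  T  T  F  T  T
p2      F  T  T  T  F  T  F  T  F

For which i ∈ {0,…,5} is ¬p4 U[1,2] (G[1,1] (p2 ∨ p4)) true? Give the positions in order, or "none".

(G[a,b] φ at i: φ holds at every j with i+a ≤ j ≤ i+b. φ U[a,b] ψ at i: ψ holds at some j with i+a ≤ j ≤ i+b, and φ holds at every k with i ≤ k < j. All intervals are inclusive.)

3

Evaluate at each i in [0,5]:
  i=0: ✗ (lhs fails at k=0 before rhs at j=1)
  i=1: ✗ (lhs fails at k=1 before rhs at j=2)
  i=2: ✗ (lhs fails at k=2 before rhs at j=3)
  i=3: ✓ (rhs at j=4; lhs holds on [3,3])
  i=4: ✗ (lhs fails at k=4 before rhs at j=6)
  i=5: ✗ (lhs fails at k=5 before rhs at j=6)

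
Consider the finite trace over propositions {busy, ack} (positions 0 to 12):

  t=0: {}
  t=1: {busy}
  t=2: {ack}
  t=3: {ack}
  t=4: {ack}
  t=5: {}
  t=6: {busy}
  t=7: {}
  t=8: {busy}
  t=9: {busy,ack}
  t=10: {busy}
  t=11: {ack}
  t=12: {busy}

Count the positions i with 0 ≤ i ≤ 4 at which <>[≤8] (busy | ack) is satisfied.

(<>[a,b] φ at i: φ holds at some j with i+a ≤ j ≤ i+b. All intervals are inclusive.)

Evaluate at each i in [0,4]:
  i=0: ✓ (witness j=1)
  i=1: ✓ (witness j=1)
  i=2: ✓ (witness j=2)
  i=3: ✓ (witness j=3)
  i=4: ✓ (witness j=4)
Positions where it holds: {0, 1, 2, 3, 4} → 5.

5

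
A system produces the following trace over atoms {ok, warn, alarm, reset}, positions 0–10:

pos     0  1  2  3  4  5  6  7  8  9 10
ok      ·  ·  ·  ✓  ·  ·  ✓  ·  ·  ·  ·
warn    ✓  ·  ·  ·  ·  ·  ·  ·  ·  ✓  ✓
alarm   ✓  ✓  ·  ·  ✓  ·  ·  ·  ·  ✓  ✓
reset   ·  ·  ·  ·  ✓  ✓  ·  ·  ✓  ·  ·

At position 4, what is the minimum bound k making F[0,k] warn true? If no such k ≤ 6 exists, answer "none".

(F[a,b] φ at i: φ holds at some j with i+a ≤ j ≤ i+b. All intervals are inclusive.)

5

Scan j = 4,5,… for warn:
  j=4: fails
  j=5: fails
  j=6: fails
  j=7: fails
  j=8: fails
  j=9: holds
First hit at j=9, so smallest k = 9-4 = 5.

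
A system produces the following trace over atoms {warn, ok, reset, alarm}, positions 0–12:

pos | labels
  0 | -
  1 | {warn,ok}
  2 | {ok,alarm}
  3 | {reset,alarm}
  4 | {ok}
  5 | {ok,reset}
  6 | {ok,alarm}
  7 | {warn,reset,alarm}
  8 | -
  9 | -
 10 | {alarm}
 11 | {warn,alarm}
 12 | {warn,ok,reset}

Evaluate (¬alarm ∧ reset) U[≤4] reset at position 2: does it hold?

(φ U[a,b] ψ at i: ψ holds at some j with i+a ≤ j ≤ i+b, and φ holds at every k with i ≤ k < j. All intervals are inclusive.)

False

Need some j in [2,6] with reset, and (¬alarm ∧ reset) at every k in [2,j-1].
  j=2: reset false.
  j=3: reset holds, but (¬alarm ∧ reset) fails at k=2 → not this j.
  j=4: reset false.
  j=5: reset holds, but (¬alarm ∧ reset) fails at k=2 → not this j.
  j=6: reset false.
No j in the window works → until fails.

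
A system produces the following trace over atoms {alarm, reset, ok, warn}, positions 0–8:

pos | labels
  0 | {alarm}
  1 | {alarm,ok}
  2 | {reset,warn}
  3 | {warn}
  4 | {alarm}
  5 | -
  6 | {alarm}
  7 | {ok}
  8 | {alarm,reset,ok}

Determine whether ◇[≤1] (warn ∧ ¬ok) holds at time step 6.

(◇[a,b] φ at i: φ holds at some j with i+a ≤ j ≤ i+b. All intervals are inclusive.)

No

Check (warn ∧ ¬ok) at each j in [6,7]:
  j=6: false
  j=7: false
No position in the window satisfies it → formula fails.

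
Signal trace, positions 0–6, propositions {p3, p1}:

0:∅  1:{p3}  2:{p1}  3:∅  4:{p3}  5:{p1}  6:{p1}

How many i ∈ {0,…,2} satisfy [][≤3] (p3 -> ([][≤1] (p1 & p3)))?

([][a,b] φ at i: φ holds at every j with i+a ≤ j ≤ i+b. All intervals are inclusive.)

Evaluate at each i in [0,2]:
  i=0: ✗ (fails at j=1)
  i=1: ✗ (fails at j=1)
  i=2: ✗ (fails at j=4)
Positions where it holds: {} → 0.

0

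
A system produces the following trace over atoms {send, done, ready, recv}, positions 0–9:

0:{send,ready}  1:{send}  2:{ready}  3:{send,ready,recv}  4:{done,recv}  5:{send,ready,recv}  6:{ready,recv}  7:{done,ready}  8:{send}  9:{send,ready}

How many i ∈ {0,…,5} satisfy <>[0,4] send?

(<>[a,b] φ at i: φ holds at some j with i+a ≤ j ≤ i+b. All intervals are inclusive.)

6

Evaluate at each i in [0,5]:
  i=0: ✓ (witness j=0)
  i=1: ✓ (witness j=1)
  i=2: ✓ (witness j=3)
  i=3: ✓ (witness j=3)
  i=4: ✓ (witness j=5)
  i=5: ✓ (witness j=5)
Positions where it holds: {0, 1, 2, 3, 4, 5} → 6.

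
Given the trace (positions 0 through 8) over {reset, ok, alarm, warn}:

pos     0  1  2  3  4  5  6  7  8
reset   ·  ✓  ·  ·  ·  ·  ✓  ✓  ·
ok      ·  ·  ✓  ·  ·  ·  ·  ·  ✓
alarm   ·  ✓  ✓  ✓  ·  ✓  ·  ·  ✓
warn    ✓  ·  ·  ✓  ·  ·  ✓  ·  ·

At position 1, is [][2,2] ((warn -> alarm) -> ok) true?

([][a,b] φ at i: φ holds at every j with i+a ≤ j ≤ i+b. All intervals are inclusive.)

Check ((warn -> alarm) -> ok) at every j in [3,3]:
  j=3: antecedent true; consequent false → ✗
Fails at j=3 → formula fails.

No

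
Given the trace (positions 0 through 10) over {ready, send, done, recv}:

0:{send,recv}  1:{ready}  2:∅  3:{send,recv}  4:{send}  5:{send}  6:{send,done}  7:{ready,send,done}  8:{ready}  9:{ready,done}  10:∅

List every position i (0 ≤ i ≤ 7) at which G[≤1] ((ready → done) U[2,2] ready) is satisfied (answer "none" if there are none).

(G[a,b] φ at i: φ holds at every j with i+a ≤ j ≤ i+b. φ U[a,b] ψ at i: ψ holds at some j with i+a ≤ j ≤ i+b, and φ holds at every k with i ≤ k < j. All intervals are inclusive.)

5

Evaluate at each i in [0,7]:
  i=0: ✗ (fails at j=0)
  i=1: ✗ (fails at j=1)
  i=2: ✗ (fails at j=2)
  i=3: ✗ (fails at j=3)
  i=4: ✗ (fails at j=4)
  i=5: ✓ (all of [5,6])
  i=6: ✗ (fails at j=7)
  i=7: ✗ (fails at j=7)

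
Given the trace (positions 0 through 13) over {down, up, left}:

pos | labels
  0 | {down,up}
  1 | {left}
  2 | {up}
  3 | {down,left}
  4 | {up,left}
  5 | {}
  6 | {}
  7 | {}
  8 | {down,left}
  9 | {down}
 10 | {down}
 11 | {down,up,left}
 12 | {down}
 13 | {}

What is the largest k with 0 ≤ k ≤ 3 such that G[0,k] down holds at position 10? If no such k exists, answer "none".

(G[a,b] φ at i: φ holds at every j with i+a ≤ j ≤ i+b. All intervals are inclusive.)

2

down must hold from j=10 onward; find where it first fails.
  j=10: holds
  j=11: holds
  j=12: holds
  j=13: fails
Holds on [10,12], so largest k = 2.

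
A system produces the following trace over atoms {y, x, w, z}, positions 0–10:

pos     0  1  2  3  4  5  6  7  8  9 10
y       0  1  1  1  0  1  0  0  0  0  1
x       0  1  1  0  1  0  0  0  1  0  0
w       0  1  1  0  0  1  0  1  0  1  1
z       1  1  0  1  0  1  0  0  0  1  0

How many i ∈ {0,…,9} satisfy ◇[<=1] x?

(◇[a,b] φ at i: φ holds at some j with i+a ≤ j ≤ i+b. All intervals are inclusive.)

7

Evaluate at each i in [0,9]:
  i=0: ✓ (witness j=1)
  i=1: ✓ (witness j=1)
  i=2: ✓ (witness j=2)
  i=3: ✓ (witness j=4)
  i=4: ✓ (witness j=4)
  i=5: ✗ (none in [5,6])
  i=6: ✗ (none in [6,7])
  i=7: ✓ (witness j=8)
  i=8: ✓ (witness j=8)
  i=9: ✗ (none in [9,10])
Positions where it holds: {0, 1, 2, 3, 4, 7, 8} → 7.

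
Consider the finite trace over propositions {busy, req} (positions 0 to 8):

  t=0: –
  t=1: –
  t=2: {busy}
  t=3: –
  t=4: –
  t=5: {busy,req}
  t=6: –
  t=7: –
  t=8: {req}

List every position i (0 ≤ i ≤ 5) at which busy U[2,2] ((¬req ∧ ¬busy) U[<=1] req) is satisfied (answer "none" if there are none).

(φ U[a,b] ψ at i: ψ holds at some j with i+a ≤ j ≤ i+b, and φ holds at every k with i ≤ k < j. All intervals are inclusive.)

Evaluate at each i in [0,5]:
  i=0: ✗ (no rhs in [2,2])
  i=1: ✗ (no rhs in [3,3])
  i=2: ✗ (lhs fails at k=3 before rhs at j=4)
  i=3: ✗ (lhs fails at k=3 before rhs at j=5)
  i=4: ✗ (no rhs in [6,6])
  i=5: ✗ (lhs fails at k=6 before rhs at j=7)

none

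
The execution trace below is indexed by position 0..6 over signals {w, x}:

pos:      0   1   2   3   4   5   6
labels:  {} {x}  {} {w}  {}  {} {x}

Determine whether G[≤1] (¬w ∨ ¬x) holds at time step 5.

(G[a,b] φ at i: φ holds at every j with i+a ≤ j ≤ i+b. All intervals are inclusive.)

Check (¬w ∨ ¬x) at every j in [5,6]:
  j=5: true
  j=6: true
All positions satisfy it → formula holds.

True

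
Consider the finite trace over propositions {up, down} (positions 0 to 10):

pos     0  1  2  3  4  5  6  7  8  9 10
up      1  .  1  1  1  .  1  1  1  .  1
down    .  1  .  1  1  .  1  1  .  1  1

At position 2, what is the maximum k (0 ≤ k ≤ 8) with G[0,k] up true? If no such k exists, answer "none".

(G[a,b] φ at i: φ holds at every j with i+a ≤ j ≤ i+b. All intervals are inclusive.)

up must hold from j=2 onward; find where it first fails.
  j=2: holds
  j=3: holds
  j=4: holds
  j=5: fails
Holds on [2,4], so largest k = 2.

2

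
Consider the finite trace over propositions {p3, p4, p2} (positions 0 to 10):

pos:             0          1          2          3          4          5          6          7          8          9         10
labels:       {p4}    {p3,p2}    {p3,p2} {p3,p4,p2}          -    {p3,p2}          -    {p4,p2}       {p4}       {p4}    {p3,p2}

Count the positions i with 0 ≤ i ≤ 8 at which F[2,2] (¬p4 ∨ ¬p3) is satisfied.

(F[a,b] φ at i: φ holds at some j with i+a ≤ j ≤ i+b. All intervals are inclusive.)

8

Evaluate at each i in [0,8]:
  i=0: ✓ (witness j=2)
  i=1: ✗ (none in [3,3])
  i=2: ✓ (witness j=4)
  i=3: ✓ (witness j=5)
  i=4: ✓ (witness j=6)
  i=5: ✓ (witness j=7)
  i=6: ✓ (witness j=8)
  i=7: ✓ (witness j=9)
  i=8: ✓ (witness j=10)
Positions where it holds: {0, 2, 3, 4, 5, 6, 7, 8} → 8.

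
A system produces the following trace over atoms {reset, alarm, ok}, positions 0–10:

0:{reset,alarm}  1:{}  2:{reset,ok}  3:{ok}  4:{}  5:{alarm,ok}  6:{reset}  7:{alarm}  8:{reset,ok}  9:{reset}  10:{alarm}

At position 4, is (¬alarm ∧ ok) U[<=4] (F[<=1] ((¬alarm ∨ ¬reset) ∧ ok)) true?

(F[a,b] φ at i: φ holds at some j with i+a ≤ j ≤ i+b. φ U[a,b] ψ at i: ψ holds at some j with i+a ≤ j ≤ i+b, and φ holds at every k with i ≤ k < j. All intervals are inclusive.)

Holds

Need some j in [4,8] with F[<=1] ((¬alarm ∨ ¬reset) ∧ ok), and (¬alarm ∧ ok) at every k in [4,j-1].
  j=4: F[<=1] ((¬alarm ∨ ¬reset) ∧ ok) holds; no prefix to check → satisfied.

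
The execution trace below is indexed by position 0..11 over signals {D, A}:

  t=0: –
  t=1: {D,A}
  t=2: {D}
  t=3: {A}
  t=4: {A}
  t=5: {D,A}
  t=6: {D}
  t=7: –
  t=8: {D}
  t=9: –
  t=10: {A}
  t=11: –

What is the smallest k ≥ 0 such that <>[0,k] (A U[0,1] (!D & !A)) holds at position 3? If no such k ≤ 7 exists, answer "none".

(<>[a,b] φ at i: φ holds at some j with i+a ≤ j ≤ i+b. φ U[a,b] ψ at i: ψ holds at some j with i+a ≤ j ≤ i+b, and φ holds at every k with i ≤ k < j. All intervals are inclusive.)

4

Scan j = 3,4,… for (A U[0,1] (!D & !A)):
  j=3: fails
  j=4: fails
  j=5: fails
  j=6: fails
  j=7: holds
First hit at j=7, so smallest k = 7-3 = 4.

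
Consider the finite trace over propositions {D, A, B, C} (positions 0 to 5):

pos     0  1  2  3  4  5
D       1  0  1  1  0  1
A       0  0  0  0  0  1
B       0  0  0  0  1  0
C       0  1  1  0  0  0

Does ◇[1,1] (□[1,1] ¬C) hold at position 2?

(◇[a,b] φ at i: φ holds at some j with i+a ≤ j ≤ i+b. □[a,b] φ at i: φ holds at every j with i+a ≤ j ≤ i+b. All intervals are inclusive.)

True

Check □[1,1] ¬C at each j in [3,3]:
  j=3: holds on [4,4]
Found at j=3 → formula holds.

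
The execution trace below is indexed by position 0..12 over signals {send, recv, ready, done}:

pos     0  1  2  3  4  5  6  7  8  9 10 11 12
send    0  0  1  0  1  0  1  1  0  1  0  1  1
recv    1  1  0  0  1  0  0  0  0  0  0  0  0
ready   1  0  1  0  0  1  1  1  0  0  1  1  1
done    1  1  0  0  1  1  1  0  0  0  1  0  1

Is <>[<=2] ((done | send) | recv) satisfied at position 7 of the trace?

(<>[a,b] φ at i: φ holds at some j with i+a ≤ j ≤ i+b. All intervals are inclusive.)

Holds

Check ((done | send) | recv) at each j in [7,9]:
  j=7: true
  j=8: false
  j=9: true
Found at j=7 → formula holds.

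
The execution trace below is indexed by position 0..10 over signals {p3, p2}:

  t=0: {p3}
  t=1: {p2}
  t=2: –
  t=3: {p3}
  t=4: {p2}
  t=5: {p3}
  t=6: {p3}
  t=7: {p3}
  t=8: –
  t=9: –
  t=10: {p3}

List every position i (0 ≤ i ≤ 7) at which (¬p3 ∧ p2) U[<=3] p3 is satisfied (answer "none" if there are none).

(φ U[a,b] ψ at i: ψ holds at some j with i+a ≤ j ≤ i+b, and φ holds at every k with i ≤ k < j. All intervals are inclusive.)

0, 3, 4, 5, 6, 7

Evaluate at each i in [0,7]:
  i=0: ✓ (rhs at j=0)
  i=1: ✗ (lhs fails at k=2 before rhs at j=3)
  i=2: ✗ (lhs fails at k=2 before rhs at j=3)
  i=3: ✓ (rhs at j=3)
  i=4: ✓ (rhs at j=5; lhs holds on [4,4])
  i=5: ✓ (rhs at j=5)
  i=6: ✓ (rhs at j=6)
  i=7: ✓ (rhs at j=7)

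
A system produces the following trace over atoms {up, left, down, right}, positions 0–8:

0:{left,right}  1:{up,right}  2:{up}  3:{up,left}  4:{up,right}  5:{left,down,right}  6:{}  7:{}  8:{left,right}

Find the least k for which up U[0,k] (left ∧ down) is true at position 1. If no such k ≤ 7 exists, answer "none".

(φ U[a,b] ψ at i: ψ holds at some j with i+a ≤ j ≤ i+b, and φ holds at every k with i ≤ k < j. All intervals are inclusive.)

4

Need earliest j ≥ 1 with (left ∧ down), and up at every k in [1,j-1].
  j=1: rhs fails.
  j=2: rhs fails.
  j=3: rhs fails.
  j=4: rhs fails.
  j=5: rhs holds; lhs holds on [1,4]. k = 4.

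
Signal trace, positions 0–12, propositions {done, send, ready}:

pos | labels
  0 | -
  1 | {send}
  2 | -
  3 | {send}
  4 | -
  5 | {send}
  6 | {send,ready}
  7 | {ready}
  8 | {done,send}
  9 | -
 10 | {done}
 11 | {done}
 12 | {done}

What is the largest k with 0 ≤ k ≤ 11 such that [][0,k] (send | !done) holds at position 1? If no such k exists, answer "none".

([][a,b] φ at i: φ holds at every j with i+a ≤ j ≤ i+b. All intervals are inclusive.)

(send | !done) must hold from j=1 onward; find where it first fails.
  j=1: holds
  j=2: holds
  j=3: holds
  j=4: holds
  j=5: holds
  j=6: holds
  j=7: holds
  j=8: holds
  j=9: holds
  j=10: fails
Holds on [1,9], so largest k = 8.

8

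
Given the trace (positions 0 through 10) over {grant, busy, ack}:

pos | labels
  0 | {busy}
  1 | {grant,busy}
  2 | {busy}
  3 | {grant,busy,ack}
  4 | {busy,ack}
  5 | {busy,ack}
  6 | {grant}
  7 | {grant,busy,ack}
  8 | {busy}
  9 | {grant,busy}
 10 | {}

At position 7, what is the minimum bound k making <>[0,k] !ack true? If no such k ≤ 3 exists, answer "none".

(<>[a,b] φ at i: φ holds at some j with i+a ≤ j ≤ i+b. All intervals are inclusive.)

Scan j = 7,8,… for !ack:
  j=7: fails
  j=8: holds
First hit at j=8, so smallest k = 8-7 = 1.

1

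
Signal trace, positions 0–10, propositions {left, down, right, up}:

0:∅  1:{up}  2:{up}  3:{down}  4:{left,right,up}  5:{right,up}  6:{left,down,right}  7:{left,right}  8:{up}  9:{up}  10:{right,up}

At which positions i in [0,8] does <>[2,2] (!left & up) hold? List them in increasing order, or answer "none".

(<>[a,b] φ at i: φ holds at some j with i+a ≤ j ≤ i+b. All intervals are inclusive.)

0, 3, 6, 7, 8

Evaluate at each i in [0,8]:
  i=0: ✓ (witness j=2)
  i=1: ✗ (none in [3,3])
  i=2: ✗ (none in [4,4])
  i=3: ✓ (witness j=5)
  i=4: ✗ (none in [6,6])
  i=5: ✗ (none in [7,7])
  i=6: ✓ (witness j=8)
  i=7: ✓ (witness j=9)
  i=8: ✓ (witness j=10)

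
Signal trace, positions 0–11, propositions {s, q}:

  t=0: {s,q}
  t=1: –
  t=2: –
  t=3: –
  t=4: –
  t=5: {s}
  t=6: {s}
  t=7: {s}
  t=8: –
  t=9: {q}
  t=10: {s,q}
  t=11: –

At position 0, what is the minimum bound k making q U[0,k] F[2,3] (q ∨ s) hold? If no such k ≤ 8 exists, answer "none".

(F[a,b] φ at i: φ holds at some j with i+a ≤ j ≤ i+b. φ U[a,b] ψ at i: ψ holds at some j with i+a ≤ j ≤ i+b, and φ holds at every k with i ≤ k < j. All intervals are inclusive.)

Need earliest j ≥ 0 with F[2,3] (q ∨ s), and q at every k in [0,j-1].
  j=0: rhs fails.
  j=1: rhs fails.
  j=2: rhs holds but lhs fails at k=1.
  j=3: rhs holds but lhs fails at k=1.
  j=4: rhs holds but lhs fails at k=1.
  j=5: rhs holds but lhs fails at k=1.
  j=6: rhs holds but lhs fails at k=1.
  j=7: rhs holds but lhs fails at k=1.
  j=8: rhs holds but lhs fails at k=1.
No witness within the range → none.

none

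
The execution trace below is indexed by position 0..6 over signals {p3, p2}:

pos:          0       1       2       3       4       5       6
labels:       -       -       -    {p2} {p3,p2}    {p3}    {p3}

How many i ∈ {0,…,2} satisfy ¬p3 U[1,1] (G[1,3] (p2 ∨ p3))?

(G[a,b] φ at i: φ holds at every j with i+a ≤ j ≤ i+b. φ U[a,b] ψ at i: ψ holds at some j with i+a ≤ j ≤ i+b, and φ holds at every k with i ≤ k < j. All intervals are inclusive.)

2

Evaluate at each i in [0,2]:
  i=0: ✗ (no rhs in [1,1])
  i=1: ✓ (rhs at j=2; lhs holds on [1,1])
  i=2: ✓ (rhs at j=3; lhs holds on [2,2])
Positions where it holds: {1, 2} → 2.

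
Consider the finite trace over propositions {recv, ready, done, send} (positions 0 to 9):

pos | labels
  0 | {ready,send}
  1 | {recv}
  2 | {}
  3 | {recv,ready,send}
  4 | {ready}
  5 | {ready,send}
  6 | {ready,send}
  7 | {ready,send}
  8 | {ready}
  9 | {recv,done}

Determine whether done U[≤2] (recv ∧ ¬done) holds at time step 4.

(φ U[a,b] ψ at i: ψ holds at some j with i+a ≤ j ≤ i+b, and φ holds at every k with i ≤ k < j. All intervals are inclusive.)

No

Need some j in [4,6] with (recv ∧ ¬done), and done at every k in [4,j-1].
  j=4: (recv ∧ ¬done) false.
  j=5: (recv ∧ ¬done) false.
  j=6: (recv ∧ ¬done) false.
No j in the window works → until fails.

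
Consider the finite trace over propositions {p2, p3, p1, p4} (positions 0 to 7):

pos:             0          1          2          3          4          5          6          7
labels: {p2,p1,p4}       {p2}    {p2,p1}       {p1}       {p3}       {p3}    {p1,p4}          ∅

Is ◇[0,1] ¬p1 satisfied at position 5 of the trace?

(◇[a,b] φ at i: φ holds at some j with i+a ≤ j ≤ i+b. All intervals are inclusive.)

Yes

Check ¬p1 at each j in [5,6]:
  j=5: true
  j=6: false
Found at j=5 → formula holds.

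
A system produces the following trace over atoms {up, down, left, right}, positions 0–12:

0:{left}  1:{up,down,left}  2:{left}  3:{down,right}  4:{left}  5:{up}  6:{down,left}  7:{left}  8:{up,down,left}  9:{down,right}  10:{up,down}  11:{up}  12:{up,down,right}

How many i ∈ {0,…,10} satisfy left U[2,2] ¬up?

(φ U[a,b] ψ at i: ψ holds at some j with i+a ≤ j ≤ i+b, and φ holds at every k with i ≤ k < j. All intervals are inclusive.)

Evaluate at each i in [0,10]:
  i=0: ✓ (rhs at j=2; lhs holds on [0,1])
  i=1: ✓ (rhs at j=3; lhs holds on [1,2])
  i=2: ✗ (lhs fails at k=3 before rhs at j=4)
  i=3: ✗ (no rhs in [5,5])
  i=4: ✗ (lhs fails at k=5 before rhs at j=6)
  i=5: ✗ (lhs fails at k=5 before rhs at j=7)
  i=6: ✗ (no rhs in [8,8])
  i=7: ✓ (rhs at j=9; lhs holds on [7,8])
  i=8: ✗ (no rhs in [10,10])
  i=9: ✗ (no rhs in [11,11])
  i=10: ✗ (no rhs in [12,12])
Positions where it holds: {0, 1, 7} → 3.

3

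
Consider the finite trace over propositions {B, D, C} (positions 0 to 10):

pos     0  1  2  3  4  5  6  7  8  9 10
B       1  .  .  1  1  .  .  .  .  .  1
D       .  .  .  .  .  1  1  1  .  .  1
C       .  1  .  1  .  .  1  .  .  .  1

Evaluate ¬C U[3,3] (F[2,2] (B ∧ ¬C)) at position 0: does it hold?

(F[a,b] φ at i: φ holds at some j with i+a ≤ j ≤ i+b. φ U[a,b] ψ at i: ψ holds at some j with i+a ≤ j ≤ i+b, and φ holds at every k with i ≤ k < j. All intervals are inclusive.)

No

Need some j in [3,3] with F[2,2] (B ∧ ¬C), and ¬C at every k in [0,j-1].
  j=3: F[2,2] (B ∧ ¬C) — fails (none in [5,5]).
No j in the window works → until fails.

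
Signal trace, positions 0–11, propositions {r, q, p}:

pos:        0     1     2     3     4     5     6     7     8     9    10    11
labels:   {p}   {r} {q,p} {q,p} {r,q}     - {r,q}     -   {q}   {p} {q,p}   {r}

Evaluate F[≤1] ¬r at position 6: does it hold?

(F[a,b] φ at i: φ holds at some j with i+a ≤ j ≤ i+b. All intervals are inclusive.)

Check ¬r at each j in [6,7]:
  j=6: false
  j=7: true
Found at j=7 → formula holds.

True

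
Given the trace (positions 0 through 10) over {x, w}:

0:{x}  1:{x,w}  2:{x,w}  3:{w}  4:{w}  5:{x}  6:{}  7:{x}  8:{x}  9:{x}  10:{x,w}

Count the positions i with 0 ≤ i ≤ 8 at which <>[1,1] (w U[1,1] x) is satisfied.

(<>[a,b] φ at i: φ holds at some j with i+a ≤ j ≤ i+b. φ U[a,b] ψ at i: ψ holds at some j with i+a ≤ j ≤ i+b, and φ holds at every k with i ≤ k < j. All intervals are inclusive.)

Evaluate at each i in [0,8]:
  i=0: ✓ (witness j=1)
  i=1: ✗ (none in [2,2])
  i=2: ✗ (none in [3,3])
  i=3: ✓ (witness j=4)
  i=4: ✗ (none in [5,5])
  i=5: ✗ (none in [6,6])
  i=6: ✗ (none in [7,7])
  i=7: ✗ (none in [8,8])
  i=8: ✗ (none in [9,9])
Positions where it holds: {0, 3} → 2.

2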